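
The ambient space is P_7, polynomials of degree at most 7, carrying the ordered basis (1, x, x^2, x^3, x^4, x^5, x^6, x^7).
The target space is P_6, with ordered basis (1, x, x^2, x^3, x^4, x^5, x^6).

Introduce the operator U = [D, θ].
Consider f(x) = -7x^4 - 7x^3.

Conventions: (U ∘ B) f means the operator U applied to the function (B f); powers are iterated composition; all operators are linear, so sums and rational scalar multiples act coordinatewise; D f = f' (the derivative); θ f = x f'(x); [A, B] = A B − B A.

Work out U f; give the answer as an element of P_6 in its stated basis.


g(x) = -28x^3 - 21x^2

θ f = -28x^4 - 21x^3
D θ f = -112x^3 - 63x^2
D f = -28x^3 - 21x^2
θ D f = -84x^3 - 42x^2
[D, θ] f = -28x^3 - 21x^2


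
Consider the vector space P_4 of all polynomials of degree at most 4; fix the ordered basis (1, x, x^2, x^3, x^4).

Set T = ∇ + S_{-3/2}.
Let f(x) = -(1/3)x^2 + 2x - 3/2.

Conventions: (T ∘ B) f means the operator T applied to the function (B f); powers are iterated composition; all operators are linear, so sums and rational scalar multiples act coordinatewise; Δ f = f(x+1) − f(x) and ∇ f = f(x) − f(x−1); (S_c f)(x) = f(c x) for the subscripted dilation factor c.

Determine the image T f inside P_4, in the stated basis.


∇ f = -(2/3)x + 7/3
S_{-3/2} f = -(3/4)x^2 - 3x - 3/2
(∇ + S_{-3/2}) f = -(3/4)x^2 - (11/3)x + 5/6

the result is g(x) = -(3/4)x^2 - (11/3)x + 5/6


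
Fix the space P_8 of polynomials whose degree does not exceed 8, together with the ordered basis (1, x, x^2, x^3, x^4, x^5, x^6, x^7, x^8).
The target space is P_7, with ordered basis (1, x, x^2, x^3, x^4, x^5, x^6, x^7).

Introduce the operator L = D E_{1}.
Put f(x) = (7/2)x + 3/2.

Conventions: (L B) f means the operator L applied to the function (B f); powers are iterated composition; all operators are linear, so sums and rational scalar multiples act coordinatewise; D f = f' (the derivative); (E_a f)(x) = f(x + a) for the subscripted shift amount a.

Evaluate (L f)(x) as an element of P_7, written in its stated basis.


g(x) = 7/2

E_{1} f = (7/2)x + 5
D E_{1} f = 7/2


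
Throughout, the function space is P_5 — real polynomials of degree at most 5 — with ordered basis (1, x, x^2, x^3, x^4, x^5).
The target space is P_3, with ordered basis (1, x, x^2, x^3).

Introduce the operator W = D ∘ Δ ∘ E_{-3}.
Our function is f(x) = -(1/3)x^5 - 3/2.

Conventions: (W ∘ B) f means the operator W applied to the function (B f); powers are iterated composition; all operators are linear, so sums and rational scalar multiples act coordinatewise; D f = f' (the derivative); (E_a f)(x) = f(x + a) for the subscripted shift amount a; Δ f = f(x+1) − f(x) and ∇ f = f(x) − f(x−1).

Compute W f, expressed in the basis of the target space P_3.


g(x) = -(20/3)x^3 + 50x^2 - (380/3)x + 325/3

E_{-3} f = -(1/3)x^5 + 5x^4 - 30x^3 + 90x^2 - 135x + 159/2
Δ E_{-3} f = -(5/3)x^4 + (50/3)x^3 - (190/3)x^2 + (325/3)x - 211/3
D (Δ ∘ E_{-3}) f = -(20/3)x^3 + 50x^2 - (380/3)x + 325/3


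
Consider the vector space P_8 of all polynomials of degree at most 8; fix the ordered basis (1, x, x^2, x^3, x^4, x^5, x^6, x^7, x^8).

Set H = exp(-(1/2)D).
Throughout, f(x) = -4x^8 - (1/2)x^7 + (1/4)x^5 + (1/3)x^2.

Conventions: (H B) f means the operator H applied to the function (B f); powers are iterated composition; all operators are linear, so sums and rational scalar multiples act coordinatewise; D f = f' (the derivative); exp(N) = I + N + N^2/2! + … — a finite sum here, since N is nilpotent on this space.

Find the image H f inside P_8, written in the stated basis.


order-1 term: 16x^7 + (7/4)x^6 - (5/8)x^4 - (1/3)x
order-2 term: -28x^6 - (21/8)x^5 + (5/8)x^3 + 1/12
order-3 term: 28x^5 + (35/16)x^4 - (5/16)x^2
order-4 term: -(35/2)x^4 - (35/32)x^3 + (5/64)x
order-5 term: 7x^3 + (21/64)x^2 - 1/128
order-6 term: -(7/4)x^2 - (7/128)x
order-7 term: (1/4)x + 1/256
order-8 term: -1/64
the series for exp(-(1/2)D) f terminates at order 8
exp(-(1/2)D) f = -4x^8 + (31/2)x^7 - (105/4)x^6 + (205/8)x^5 - (255/16)x^4 + (209/32)x^3 - (269/192)x^2 - (23/384)x + 49/768

the result is g(x) = -4x^8 + (31/2)x^7 - (105/4)x^6 + (205/8)x^5 - (255/16)x^4 + (209/32)x^3 - (269/192)x^2 - (23/384)x + 49/768


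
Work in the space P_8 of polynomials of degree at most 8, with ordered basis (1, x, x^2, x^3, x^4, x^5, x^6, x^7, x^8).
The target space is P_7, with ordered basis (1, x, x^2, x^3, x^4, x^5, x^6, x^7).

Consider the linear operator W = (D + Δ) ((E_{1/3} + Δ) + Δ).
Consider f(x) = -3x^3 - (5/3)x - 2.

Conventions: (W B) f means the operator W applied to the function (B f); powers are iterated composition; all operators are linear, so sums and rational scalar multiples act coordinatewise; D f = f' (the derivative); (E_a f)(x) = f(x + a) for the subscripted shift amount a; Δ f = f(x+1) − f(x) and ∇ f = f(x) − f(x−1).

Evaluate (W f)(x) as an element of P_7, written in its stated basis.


E_{1/3} f = -3x^3 - 3x^2 - (8/3)x - 8/3
Δ f = -9x^2 - 9x - 14/3
(E_{1/3} + Δ) f = -3x^3 - 12x^2 - (35/3)x - 22/3
Δ f = -9x^2 - 9x - 14/3
((E_{1/3} + Δ) + Δ) f = -3x^3 - 21x^2 - (62/3)x - 12
D ((E_{1/3} + Δ) + Δ) f = -9x^2 - 42x - 62/3
Δ ((E_{1/3} + Δ) + Δ) f = -9x^2 - 51x - 134/3
(D + Δ) ((E_{1/3} + Δ) + Δ) f = -18x^2 - 93x - 196/3

g(x) = -18x^2 - 93x - 196/3


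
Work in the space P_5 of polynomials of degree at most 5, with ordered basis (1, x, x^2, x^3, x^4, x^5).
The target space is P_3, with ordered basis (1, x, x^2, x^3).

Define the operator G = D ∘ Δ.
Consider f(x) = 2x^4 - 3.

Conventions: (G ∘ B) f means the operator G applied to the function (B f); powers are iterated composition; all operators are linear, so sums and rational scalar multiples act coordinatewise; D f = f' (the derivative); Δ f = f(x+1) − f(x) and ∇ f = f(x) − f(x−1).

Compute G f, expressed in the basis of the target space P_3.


the image equals g(x) = 24x^2 + 24x + 8

Δ f = 8x^3 + 12x^2 + 8x + 2
D Δ f = 24x^2 + 24x + 8


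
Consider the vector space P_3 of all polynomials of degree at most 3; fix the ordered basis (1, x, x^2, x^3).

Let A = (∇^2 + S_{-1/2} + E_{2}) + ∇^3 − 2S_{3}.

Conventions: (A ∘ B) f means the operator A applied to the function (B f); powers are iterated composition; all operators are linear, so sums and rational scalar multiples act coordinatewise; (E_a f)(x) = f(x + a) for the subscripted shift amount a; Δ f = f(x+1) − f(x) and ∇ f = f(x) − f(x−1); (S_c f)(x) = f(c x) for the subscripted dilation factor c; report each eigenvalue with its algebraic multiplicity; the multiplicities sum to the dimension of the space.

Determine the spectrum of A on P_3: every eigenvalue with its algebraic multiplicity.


image of 1: 0
image of x: -(11/2)x + 2
image of x^2: -(67/4)x^2 + 4x + 6
image of x^3: -(425/8)x^3 + 6x^2 + 18x + 8
the matrix is upper triangular; its diagonal is (0, -11/2, -67/4, -425/8)
for a triangular matrix the eigenvalues are the diagonal entries, with algebraic multiplicity their repetition count

λ = -425/8 (multiplicity 1), λ = -67/4 (multiplicity 1), λ = -11/2 (multiplicity 1), λ = 0 (multiplicity 1)


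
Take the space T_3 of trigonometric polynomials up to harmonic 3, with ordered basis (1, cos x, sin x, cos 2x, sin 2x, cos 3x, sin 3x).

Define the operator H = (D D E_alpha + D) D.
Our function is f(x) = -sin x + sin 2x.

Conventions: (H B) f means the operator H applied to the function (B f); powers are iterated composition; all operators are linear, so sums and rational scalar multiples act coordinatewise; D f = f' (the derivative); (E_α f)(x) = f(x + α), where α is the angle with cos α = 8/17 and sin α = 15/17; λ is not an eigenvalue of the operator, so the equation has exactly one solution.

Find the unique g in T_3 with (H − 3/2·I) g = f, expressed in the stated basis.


write g with unknown coordinates in the stated basis and equate coefficients in (H − 3/2·I) g = f
solving from the highest basis element down gives g = -(32/193)cos x + (110/193)sin x - (5152/24473)cos 2x + (1322/24473)sin 2x
check: H g = -(48/193)cos x - (28/193)sin x - (7728/24473)cos 2x + (26456/24473)sin 2x
so H g − 3/2·g = -sin x + sin 2x = f ✓

the image equals g(x) = -(32/193)cos x + (110/193)sin x - (5152/24473)cos 2x + (1322/24473)sin 2x


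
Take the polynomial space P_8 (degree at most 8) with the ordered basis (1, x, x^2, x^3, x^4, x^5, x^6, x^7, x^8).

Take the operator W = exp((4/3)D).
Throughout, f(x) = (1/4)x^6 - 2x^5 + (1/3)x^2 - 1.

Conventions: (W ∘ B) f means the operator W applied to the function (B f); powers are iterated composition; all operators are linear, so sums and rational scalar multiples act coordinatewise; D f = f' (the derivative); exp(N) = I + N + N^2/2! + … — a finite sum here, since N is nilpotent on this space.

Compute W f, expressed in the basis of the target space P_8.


order-1 term: 2x^5 - (40/3)x^4 + (8/9)x
order-2 term: (20/3)x^4 - (320/9)x^3 + 16/27
order-3 term: (320/27)x^3 - (1280/27)x^2
order-4 term: (320/27)x^2 - (2560/81)x
order-5 term: (512/81)x - 2048/243
order-6 term: 1024/729
the series for exp((4/3)D) f terminates at order 6
exp((4/3)D) f = (1/4)x^6 - (20/3)x^4 - (640/27)x^3 - (317/9)x^2 - (1976/81)x - 5417/729

g(x) = (1/4)x^6 - (20/3)x^4 - (640/27)x^3 - (317/9)x^2 - (1976/81)x - 5417/729


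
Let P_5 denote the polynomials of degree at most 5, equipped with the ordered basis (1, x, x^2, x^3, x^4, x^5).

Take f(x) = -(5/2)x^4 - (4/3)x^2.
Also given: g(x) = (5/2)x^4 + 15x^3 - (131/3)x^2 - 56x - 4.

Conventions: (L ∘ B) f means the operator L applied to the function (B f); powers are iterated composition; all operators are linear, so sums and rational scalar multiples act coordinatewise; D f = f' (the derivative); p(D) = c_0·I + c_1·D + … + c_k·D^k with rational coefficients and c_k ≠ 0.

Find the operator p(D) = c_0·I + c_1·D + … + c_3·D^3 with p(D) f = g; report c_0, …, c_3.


p(D) = -I − (3/2)·D + (3/2)·D^2 + D^3, i.e. c_0 = -1, c_1 = -3/2, c_2 = 3/2, c_3 = 1

D^0 f = -(5/2)x^4 - (4/3)x^2
D^1 f = -10x^3 - (8/3)x
D^2 f = -30x^2 - 8/3
D^3 f = -60x
matching coefficients of g against c_0 f + c_1 Df + … from the top degree down determines the c_i
solution: c_0 = -1, c_1 = -3/2, c_2 = 3/2, c_3 = 1


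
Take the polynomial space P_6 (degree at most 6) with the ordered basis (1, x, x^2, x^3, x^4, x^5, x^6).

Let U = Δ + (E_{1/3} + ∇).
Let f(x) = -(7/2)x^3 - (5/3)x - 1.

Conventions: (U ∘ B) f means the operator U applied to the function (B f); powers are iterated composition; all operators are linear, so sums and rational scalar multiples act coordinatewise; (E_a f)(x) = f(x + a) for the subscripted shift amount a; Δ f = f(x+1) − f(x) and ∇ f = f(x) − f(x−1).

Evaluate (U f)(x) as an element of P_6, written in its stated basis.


Δ f = -(21/2)x^2 - (21/2)x - 31/6
E_{1/3} f = -(7/2)x^3 - (7/2)x^2 - (17/6)x - 91/54
∇ f = -(21/2)x^2 + (21/2)x - 31/6
(E_{1/3} + ∇) f = -(7/2)x^3 - 14x^2 + (23/3)x - 185/27
(Δ + (E_{1/3} + ∇)) f = -(7/2)x^3 - (49/2)x^2 - (17/6)x - 649/54

g(x) = -(7/2)x^3 - (49/2)x^2 - (17/6)x - 649/54


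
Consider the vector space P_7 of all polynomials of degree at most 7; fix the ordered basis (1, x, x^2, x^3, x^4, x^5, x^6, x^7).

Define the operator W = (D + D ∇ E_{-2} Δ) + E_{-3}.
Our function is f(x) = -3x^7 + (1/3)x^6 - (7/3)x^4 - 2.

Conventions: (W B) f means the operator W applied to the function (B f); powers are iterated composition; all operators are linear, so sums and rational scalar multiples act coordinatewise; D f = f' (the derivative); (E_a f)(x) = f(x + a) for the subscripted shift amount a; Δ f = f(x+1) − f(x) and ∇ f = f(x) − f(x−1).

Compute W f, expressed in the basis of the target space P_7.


g(x) = -3x^7 + (127/3)x^6 - 571x^5 + (6743/3)x^4 - (10759/3)x^3 - 402x^2 + 7581x - 6277

D f = -21x^6 + 2x^5 - (28/3)x^3
Δ f = -21x^6 - 61x^5 - 100x^4 - (323/3)x^3 - 72x^2 - (85/3)x - 5
E_{-2} Δ f = -21x^6 + 191x^5 - 750x^4 + (4837/3)x^3 - 1986x^2 + (3959/3)x - 367
∇ E_{-2} Δ f = -126x^5 + 1270x^4 - 5330x^3 + 11562x^2 - 12890x + 5880
D (∇ E_{-2}) Δ f = -630x^4 + 5080x^3 - 15990x^2 + 23124x - 12890
(D + D ∇ E_{-2} Δ) f = -21x^6 + 2x^5 - 630x^4 + (15212/3)x^3 - 15990x^2 + 23124x - 12890
E_{-3} f = -3x^7 + (190/3)x^6 - 573x^5 + (8633/3)x^4 - 8657x^3 + 15588x^2 - 15543x + 6613
((D + D ∇ E_{-2} Δ) + E_{-3}) f = -3x^7 + (127/3)x^6 - 571x^5 + (6743/3)x^4 - (10759/3)x^3 - 402x^2 + 7581x - 6277


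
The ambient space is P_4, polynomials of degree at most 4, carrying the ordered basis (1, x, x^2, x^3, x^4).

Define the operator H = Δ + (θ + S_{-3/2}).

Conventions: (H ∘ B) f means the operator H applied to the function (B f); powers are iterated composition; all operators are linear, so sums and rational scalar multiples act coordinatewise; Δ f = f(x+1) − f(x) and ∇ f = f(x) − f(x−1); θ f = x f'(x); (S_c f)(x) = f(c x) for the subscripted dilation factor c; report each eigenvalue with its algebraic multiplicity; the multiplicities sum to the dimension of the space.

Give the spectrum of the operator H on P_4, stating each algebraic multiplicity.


image of 1: 1
image of x: -(1/2)x + 1
image of x^2: (17/4)x^2 + 2x + 1
image of x^3: -(3/8)x^3 + 3x^2 + 3x + 1
image of x^4: (145/16)x^4 + 4x^3 + 6x^2 + 4x + 1
the matrix is upper triangular; its diagonal is (1, -1/2, 17/4, -3/8, 145/16)
for a triangular matrix the eigenvalues are the diagonal entries, with algebraic multiplicity their repetition count

λ = -1/2 (multiplicity 1), λ = -3/8 (multiplicity 1), λ = 1 (multiplicity 1), λ = 17/4 (multiplicity 1), λ = 145/16 (multiplicity 1)


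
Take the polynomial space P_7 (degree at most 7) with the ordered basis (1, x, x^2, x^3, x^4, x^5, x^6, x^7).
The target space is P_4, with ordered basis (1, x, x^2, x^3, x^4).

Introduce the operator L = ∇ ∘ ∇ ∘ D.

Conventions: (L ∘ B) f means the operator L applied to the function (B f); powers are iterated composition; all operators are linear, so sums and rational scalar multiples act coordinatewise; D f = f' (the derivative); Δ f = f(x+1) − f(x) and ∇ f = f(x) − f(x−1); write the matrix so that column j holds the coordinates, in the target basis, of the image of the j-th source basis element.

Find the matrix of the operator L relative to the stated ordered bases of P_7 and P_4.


the matrix is [[0, 0, 0, 6, -24, 70, -180, 434]; [0, 0, 0, 0, 24, -120, 420, -1260]; [0, 0, 0, 0, 0, 60, -360, 1470]; [0, 0, 0, 0, 0, 0, 120, -840]; [0, 0, 0, 0, 0, 0, 0, 210]] (rows listed top to bottom)

image of 1: 0
image of x: 0
image of x^2: 0
image of x^3: 6
image of x^4: 24x - 24
image of x^5: 60x^2 - 120x + 70
image of x^6: 120x^3 - 360x^2 + 420x - 180
image of x^7: 210x^4 - 840x^3 + 1470x^2 - 1260x + 434
each image's coordinates form column j of the matrix


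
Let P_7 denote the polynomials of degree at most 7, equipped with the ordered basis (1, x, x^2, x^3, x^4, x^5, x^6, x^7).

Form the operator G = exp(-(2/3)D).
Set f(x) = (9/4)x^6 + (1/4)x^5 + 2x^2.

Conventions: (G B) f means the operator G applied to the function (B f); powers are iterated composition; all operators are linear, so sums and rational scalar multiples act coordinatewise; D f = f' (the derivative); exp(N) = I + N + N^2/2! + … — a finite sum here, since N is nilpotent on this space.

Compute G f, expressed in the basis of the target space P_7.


the result is g(x) = (9/4)x^6 - (35/4)x^5 + (85/6)x^4 - (110/9)x^3 + (214/27)x^2 - (340/81)x + 256/243

order-1 term: -9x^5 - (5/6)x^4 - (8/3)x
order-2 term: 15x^4 + (10/9)x^3 + 8/9
order-3 term: -(40/3)x^3 - (20/27)x^2
order-4 term: (20/3)x^2 + (20/81)x
order-5 term: -(16/9)x - 8/243
order-6 term: 16/81
the series for exp(-(2/3)D) f terminates at order 6
exp(-(2/3)D) f = (9/4)x^6 - (35/4)x^5 + (85/6)x^4 - (110/9)x^3 + (214/27)x^2 - (340/81)x + 256/243


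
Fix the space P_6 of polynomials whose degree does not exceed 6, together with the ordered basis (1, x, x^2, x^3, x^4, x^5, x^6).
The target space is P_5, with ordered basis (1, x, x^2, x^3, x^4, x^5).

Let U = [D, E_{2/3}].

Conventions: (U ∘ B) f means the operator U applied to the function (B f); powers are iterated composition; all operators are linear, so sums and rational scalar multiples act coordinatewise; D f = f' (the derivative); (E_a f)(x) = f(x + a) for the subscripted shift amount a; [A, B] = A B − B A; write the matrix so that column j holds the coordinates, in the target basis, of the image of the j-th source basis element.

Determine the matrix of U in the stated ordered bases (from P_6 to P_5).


image of 1: 0
image of x: 0
image of x^2: 0
image of x^3: 0
image of x^4: 0
image of x^5: 0
image of x^6: 0
each image's coordinates form column j of the matrix

the matrix is [[0, 0, 0, 0, 0, 0, 0]; [0, 0, 0, 0, 0, 0, 0]; [0, 0, 0, 0, 0, 0, 0]; [0, 0, 0, 0, 0, 0, 0]; [0, 0, 0, 0, 0, 0, 0]; [0, 0, 0, 0, 0, 0, 0]] (rows listed top to bottom)


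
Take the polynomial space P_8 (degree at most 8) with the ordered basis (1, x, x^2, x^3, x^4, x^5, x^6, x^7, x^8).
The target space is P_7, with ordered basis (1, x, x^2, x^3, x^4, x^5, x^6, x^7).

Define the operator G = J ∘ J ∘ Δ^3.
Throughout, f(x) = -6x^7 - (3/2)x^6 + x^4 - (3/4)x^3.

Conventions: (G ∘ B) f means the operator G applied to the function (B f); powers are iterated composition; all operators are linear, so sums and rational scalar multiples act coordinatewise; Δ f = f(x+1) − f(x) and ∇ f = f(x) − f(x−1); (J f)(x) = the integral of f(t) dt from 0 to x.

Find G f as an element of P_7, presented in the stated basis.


Δ f = -42x^6 - 135x^5 - (465/2)x^4 - 236x^3 - (579/4)x^2 - (197/4)x - 29/4
Δ Δ f = -252x^5 - 1305x^4 - 3120x^3 - 4083x^2 - (5709/2)x - 1679/2
Δ Δ Δ f = -1260x^4 - 7740x^3 - 19710x^2 - 24006x - 23229/2
J Δ^3 f = -252x^5 - 1935x^4 - 6570x^3 - 12003x^2 - (23229/2)x
J J Δ^3 f = -42x^6 - 387x^5 - (3285/2)x^4 - 4001x^3 - (23229/4)x^2

g(x) = -42x^6 - 387x^5 - (3285/2)x^4 - 4001x^3 - (23229/4)x^2


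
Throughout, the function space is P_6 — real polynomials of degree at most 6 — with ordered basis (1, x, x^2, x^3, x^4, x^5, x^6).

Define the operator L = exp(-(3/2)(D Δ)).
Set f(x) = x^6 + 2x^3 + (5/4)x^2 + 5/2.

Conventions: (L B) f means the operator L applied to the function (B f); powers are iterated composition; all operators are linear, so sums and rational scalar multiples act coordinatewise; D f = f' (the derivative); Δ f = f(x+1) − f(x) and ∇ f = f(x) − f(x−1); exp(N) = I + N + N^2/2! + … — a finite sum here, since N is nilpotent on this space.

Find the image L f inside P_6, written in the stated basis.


the result is g(x) = x^6 - 45x^4 - 88x^3 + (1265/4)x^2 + 747x + 193/4

order-1 term: -45x^4 - 90x^3 - 90x^2 - 63x - 87/4
order-2 term: 405x^2 + 810x + 945/2
order-3 term: -405
the series for exp(-(3/2)(D Δ)) f terminates at order 3
exp(-(3/2)(D Δ)) f = x^6 - 45x^4 - 88x^3 + (1265/4)x^2 + 747x + 193/4


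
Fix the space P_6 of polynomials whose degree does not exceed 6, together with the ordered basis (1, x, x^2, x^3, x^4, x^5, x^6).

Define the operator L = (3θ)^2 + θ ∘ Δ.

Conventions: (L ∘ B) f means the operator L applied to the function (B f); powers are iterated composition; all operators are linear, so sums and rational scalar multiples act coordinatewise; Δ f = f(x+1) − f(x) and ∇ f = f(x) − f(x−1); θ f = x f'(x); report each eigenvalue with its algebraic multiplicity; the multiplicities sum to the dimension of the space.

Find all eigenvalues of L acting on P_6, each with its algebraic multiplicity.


image of 1: 0
image of x: 9x
image of x^2: 36x^2 + 2x
image of x^3: 81x^3 + 6x^2 + 3x
image of x^4: 144x^4 + 12x^3 + 12x^2 + 4x
image of x^5: 225x^5 + 20x^4 + 30x^3 + 20x^2 + 5x
image of x^6: 324x^6 + 30x^5 + 60x^4 + 60x^3 + 30x^2 + 6x
the matrix is upper triangular; its diagonal is (0, 9, 36, 81, 144, 225, 324)
for a triangular matrix the eigenvalues are the diagonal entries, with algebraic multiplicity their repetition count

λ = 0 (multiplicity 1), λ = 9 (multiplicity 1), λ = 36 (multiplicity 1), λ = 81 (multiplicity 1), λ = 144 (multiplicity 1), λ = 225 (multiplicity 1), λ = 324 (multiplicity 1)


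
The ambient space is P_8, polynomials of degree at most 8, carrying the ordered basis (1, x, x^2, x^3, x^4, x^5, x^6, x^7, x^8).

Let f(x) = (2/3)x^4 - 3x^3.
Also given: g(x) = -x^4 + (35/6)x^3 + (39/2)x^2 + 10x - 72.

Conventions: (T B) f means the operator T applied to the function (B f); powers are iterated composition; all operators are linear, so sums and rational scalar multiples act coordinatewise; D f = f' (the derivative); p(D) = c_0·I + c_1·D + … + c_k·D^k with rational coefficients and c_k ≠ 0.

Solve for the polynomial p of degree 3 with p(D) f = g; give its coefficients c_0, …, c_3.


p(D) = -(3/2)·I + (1/2)·D + 3·D^2 + 4·D^3, i.e. c_0 = -3/2, c_1 = 1/2, c_2 = 3, c_3 = 4

D^0 f = (2/3)x^4 - 3x^3
D^1 f = (8/3)x^3 - 9x^2
D^2 f = 8x^2 - 18x
D^3 f = 16x - 18
matching coefficients of g against c_0 f + c_1 Df + … from the top degree down determines the c_i
solution: c_0 = -3/2, c_1 = 1/2, c_2 = 3, c_3 = 4


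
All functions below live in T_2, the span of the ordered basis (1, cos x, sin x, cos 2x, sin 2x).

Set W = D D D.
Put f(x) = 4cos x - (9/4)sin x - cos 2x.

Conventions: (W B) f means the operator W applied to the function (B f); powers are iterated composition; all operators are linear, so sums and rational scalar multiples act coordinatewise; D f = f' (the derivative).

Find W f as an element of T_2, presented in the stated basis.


D f = -(9/4)cos x - 4sin x + 2sin 2x
D D f = -4cos x + (9/4)sin x + 4cos 2x
D D D f = (9/4)cos x + 4sin x - 8sin 2x

the result is g(x) = (9/4)cos x + 4sin x - 8sin 2x


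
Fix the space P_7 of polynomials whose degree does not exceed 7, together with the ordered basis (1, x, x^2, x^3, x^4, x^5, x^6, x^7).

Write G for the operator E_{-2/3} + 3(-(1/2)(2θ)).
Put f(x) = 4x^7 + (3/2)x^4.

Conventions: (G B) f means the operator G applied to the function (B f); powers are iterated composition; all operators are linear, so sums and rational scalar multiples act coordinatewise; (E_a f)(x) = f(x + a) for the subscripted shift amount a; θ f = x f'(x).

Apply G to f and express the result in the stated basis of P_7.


E_{-2/3} f = 4x^7 - (56/3)x^6 + (112/3)x^5 - (2159/54)x^4 + (1916/81)x^3 - (572/81)x^2 + (496/729)x + 136/2187
θ f = 28x^7 + 6x^4
(2θ) f = 56x^7 + 12x^4
(-(1/2)(2θ)) f = -28x^7 - 6x^4
(3(-(1/2)(2θ))) f = -84x^7 - 18x^4
(E_{-2/3} + 3(-(1/2)(2θ))) f = -80x^7 - (56/3)x^6 + (112/3)x^5 - (3131/54)x^4 + (1916/81)x^3 - (572/81)x^2 + (496/729)x + 136/2187

the result is g(x) = -80x^7 - (56/3)x^6 + (112/3)x^5 - (3131/54)x^4 + (1916/81)x^3 - (572/81)x^2 + (496/729)x + 136/2187


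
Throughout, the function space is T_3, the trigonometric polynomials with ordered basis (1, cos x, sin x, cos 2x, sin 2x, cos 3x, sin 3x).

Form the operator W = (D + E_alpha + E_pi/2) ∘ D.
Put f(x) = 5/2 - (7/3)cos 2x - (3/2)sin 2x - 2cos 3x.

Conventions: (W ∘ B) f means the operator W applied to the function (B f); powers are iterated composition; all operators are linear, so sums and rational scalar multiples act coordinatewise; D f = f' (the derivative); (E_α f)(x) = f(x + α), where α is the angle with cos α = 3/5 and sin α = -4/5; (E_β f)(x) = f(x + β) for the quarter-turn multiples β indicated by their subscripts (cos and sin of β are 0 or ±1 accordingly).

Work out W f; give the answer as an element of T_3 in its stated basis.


the result is g(x) = (652/75)cos 2x - (214/75)sin 2x + (1236/125)cos 3x - (702/125)sin 3x

D f = -3cos 2x + (14/3)sin 2x + 6sin 3x
D D f = (28/3)cos 2x + 6sin 2x + 18cos 3x
E_alpha D f = -(91/25)cos 2x - (314/75)sin 2x - (264/125)cos 3x - (702/125)sin 3x
E_pi/2 D f = 3cos 2x - (14/3)sin 2x - 6cos 3x
(D + E_alpha + E_pi/2) D f = (652/75)cos 2x - (214/75)sin 2x + (1236/125)cos 3x - (702/125)sin 3x


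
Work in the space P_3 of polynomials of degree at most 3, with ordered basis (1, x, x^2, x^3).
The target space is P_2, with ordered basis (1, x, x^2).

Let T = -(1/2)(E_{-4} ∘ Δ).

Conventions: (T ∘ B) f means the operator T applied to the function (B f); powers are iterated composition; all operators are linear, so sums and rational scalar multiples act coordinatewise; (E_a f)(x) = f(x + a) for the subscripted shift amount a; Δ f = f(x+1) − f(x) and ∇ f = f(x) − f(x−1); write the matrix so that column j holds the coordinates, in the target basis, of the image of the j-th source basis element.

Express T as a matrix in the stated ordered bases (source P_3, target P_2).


the matrix is [[0, -1/2, 7/2, -37/2]; [0, 0, -1, 21/2]; [0, 0, 0, -3/2]] (rows listed top to bottom)

image of 1: 0
image of x: -1/2
image of x^2: -x + 7/2
image of x^3: -(3/2)x^2 + (21/2)x - 37/2
each image's coordinates form column j of the matrix


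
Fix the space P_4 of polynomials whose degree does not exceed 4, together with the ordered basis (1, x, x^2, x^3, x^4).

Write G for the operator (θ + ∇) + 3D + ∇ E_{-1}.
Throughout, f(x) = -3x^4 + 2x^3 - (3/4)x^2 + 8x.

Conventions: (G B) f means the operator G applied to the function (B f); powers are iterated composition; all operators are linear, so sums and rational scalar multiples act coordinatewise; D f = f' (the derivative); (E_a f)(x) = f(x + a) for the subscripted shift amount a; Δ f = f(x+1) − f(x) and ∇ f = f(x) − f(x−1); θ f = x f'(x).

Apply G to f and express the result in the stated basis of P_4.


θ f = -12x^4 + 6x^3 - (3/2)x^2 + 8x
∇ f = -12x^3 + 24x^2 - (39/2)x + 55/4
(θ + ∇) f = -12x^4 - 6x^3 + (45/2)x^2 - (23/2)x + 55/4
D f = -12x^3 + 6x^2 - (3/2)x + 8
(3D) f = -36x^3 + 18x^2 - (9/2)x + 24
E_{-1} f = -3x^4 + 14x^3 - (99/4)x^2 + (55/2)x - 55/4
∇ E_{-1} f = -12x^3 + 60x^2 - (207/2)x + 277/4
((θ + ∇) + 3D + ∇ E_{-1}) f = -12x^4 - 54x^3 + (201/2)x^2 - (239/2)x + 107

g(x) = -12x^4 - 54x^3 + (201/2)x^2 - (239/2)x + 107


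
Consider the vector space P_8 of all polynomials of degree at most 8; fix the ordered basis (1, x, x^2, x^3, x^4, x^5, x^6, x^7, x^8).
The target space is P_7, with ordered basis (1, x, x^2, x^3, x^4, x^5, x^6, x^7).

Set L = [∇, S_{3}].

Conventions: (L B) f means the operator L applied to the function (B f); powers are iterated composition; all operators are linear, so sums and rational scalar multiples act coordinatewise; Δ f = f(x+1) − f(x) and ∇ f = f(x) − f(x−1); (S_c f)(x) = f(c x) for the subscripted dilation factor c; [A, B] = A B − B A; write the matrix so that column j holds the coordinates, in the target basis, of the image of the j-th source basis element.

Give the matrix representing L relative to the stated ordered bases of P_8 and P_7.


image of 1: 0
image of x: 2
image of x^2: 12x - 8
image of x^3: 54x^2 - 72x + 26
image of x^4: 216x^3 - 432x^2 + 312x - 80
image of x^5: 810x^4 - 2160x^3 + 2340x^2 - 1200x + 242
image of x^6: 2916x^5 - 9720x^4 + 14040x^3 - 10800x^2 + 4356x - 728
image of x^7: 10206x^6 - 40824x^5 + 73710x^4 - 75600x^3 + 45738x^2 - 15288x + 2186
image of x^8: 34992x^7 - 163296x^6 + 353808x^5 - 453600x^4 + 365904x^3 - 183456x^2 + 52464x - 6560
each image's coordinates form column j of the matrix

the matrix is [[0, 2, -8, 26, -80, 242, -728, 2186, -6560]; [0, 0, 12, -72, 312, -1200, 4356, -15288, 52464]; [0, 0, 0, 54, -432, 2340, -10800, 45738, -183456]; [0, 0, 0, 0, 216, -2160, 14040, -75600, 365904]; [0, 0, 0, 0, 0, 810, -9720, 73710, -453600]; [0, 0, 0, 0, 0, 0, 2916, -40824, 353808]; [0, 0, 0, 0, 0, 0, 0, 10206, -163296]; [0, 0, 0, 0, 0, 0, 0, 0, 34992]] (rows listed top to bottom)


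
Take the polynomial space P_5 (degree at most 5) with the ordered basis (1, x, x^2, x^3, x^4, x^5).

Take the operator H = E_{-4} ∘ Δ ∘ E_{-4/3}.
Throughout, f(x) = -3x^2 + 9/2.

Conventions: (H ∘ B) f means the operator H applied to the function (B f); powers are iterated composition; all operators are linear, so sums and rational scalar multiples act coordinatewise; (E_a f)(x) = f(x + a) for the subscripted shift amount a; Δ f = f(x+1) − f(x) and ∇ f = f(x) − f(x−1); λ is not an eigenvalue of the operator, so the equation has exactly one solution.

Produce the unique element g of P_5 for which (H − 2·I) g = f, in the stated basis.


the image equals g(x) = (3/2)x^2 + (3/2)x - 35/4

write g with unknown coordinates in the stated basis and equate coefficients in (H − 2·I) g = f
solving from the highest basis element down gives g = (3/2)x^2 + (3/2)x - 35/4
check: H g = 3x - 13
so H g − 2·g = -3x^2 + 9/2 = f ✓


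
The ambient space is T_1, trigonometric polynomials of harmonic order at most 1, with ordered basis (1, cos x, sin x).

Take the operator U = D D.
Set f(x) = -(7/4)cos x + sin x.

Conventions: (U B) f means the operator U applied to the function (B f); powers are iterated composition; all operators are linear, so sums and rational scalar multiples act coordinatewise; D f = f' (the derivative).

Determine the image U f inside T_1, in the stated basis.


the result is g(x) = (7/4)cos x - sin x

D f = cos x + (7/4)sin x
D D f = (7/4)cos x - sin x


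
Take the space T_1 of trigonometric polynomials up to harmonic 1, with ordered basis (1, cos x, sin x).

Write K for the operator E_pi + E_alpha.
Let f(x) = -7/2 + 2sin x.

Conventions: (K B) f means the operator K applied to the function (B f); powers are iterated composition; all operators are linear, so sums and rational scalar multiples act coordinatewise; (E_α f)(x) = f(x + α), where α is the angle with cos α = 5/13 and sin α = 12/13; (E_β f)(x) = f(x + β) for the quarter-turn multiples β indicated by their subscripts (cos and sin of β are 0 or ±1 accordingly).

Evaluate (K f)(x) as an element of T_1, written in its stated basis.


E_pi f = -7/2 - 2sin x
E_alpha f = -7/2 + (24/13)cos x + (10/13)sin x
(E_pi + E_alpha) f = -7 + (24/13)cos x - (16/13)sin x

the image equals g(x) = -7 + (24/13)cos x - (16/13)sin x


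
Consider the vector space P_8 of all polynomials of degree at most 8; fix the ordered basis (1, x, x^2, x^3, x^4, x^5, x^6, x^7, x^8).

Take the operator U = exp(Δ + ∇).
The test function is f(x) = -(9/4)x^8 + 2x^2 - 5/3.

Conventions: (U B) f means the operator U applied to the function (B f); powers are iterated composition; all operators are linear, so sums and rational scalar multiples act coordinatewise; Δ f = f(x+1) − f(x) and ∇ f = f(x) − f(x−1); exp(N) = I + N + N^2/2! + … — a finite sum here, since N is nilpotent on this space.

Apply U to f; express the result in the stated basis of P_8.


order-1 term: -36x^7 - 252x^5 - 252x^3 - 28x
order-2 term: -252x^6 - 2520x^4 - 4032x^2 - 568
order-3 term: -1008x^5 - 10080x^3 - 13104x
order-4 term: -2520x^4 - 20160x^2 - 12096
order-5 term: -4032x^3 - 20160x
order-6 term: -4032x^2 - 8064
order-7 term: -2304x
order-8 term: -576
the series for exp(Δ + ∇) f terminates at order 8
exp(Δ + ∇) f = -(9/4)x^8 - 36x^7 - 252x^6 - 1260x^5 - 5040x^4 - 14364x^3 - 28222x^2 - 35596x - 63917/3

the result is g(x) = -(9/4)x^8 - 36x^7 - 252x^6 - 1260x^5 - 5040x^4 - 14364x^3 - 28222x^2 - 35596x - 63917/3


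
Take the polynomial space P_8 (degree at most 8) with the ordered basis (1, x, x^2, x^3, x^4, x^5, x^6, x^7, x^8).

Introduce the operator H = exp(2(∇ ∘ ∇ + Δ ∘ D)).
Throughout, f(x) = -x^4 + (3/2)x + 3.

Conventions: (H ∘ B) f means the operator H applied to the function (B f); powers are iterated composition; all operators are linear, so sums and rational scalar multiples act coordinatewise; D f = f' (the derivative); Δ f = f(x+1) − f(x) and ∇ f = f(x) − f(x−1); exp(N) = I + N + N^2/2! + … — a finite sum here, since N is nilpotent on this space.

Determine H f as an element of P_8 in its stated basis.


order-1 term: -48x^2 + 24x - 36
order-2 term: -192
the series for exp(2(∇ ∘ ∇ + Δ ∘ D)) f terminates at order 2
exp(2(∇ ∘ ∇ + Δ ∘ D)) f = -x^4 - 48x^2 + (51/2)x - 225

g(x) = -x^4 - 48x^2 + (51/2)x - 225


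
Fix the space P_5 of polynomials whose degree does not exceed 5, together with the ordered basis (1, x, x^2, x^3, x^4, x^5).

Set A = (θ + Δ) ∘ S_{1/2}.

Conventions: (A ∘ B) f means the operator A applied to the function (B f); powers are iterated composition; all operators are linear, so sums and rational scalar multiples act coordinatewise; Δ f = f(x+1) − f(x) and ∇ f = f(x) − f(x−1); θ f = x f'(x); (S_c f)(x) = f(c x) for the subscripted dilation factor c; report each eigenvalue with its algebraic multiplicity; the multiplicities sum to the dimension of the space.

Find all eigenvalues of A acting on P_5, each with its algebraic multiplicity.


λ = 0 (multiplicity 1), λ = 5/32 (multiplicity 1), λ = 1/4 (multiplicity 1), λ = 3/8 (multiplicity 1), λ = 1/2 (multiplicity 2)

image of 1: 0
image of x: (1/2)x + 1/2
image of x^2: (1/2)x^2 + (1/2)x + 1/4
image of x^3: (3/8)x^3 + (3/8)x^2 + (3/8)x + 1/8
image of x^4: (1/4)x^4 + (1/4)x^3 + (3/8)x^2 + (1/4)x + 1/16
image of x^5: (5/32)x^5 + (5/32)x^4 + (5/16)x^3 + (5/16)x^2 + (5/32)x + 1/32
the matrix is upper triangular; its diagonal is (0, 1/2, 1/2, 3/8, 1/4, 5/32)
for a triangular matrix the eigenvalues are the diagonal entries, with algebraic multiplicity their repetition count


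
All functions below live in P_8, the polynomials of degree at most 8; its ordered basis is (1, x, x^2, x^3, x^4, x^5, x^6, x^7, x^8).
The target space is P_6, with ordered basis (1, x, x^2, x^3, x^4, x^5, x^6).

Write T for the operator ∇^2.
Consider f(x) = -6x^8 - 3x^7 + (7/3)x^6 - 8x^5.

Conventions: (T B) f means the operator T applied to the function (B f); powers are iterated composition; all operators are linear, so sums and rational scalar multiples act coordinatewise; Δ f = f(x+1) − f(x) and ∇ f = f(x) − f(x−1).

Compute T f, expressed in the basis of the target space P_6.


∇ f = -48x^7 + 147x^6 - 259x^5 + 240x^4 - (313/3)x^3 - 10x^2 + 27x - 22/3
∇ ∇ f = -336x^6 + 1890x^5 - 5180x^4 + 8170x^3 - 7556x^2 + 3766x - 2284/3

the result is g(x) = -336x^6 + 1890x^5 - 5180x^4 + 8170x^3 - 7556x^2 + 3766x - 2284/3


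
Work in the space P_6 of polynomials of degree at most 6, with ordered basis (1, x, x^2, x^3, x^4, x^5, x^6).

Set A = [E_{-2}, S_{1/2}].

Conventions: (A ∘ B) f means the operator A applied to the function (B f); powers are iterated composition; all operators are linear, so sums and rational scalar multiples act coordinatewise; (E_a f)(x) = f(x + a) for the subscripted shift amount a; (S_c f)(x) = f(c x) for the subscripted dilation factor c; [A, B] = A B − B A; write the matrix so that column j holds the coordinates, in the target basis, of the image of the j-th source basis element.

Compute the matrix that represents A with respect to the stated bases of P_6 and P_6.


the matrix is [[0, 1, -3, 7, -15, 31, -63]; [0, 0, 1, -9/2, 14, -75/2, 93]; [0, 0, 0, 3/4, -9/2, 35/2, -225/4]; [0, 0, 0, 0, 1/2, -15/4, 35/2]; [0, 0, 0, 0, 0, 5/16, -45/16]; [0, 0, 0, 0, 0, 0, 3/16]; [0, 0, 0, 0, 0, 0, 0]] (rows listed top to bottom)

image of 1: 0
image of x: 1
image of x^2: x - 3
image of x^3: (3/4)x^2 - (9/2)x + 7
image of x^4: (1/2)x^3 - (9/2)x^2 + 14x - 15
image of x^5: (5/16)x^4 - (15/4)x^3 + (35/2)x^2 - (75/2)x + 31
image of x^6: (3/16)x^5 - (45/16)x^4 + (35/2)x^3 - (225/4)x^2 + 93x - 63
each image's coordinates form column j of the matrix


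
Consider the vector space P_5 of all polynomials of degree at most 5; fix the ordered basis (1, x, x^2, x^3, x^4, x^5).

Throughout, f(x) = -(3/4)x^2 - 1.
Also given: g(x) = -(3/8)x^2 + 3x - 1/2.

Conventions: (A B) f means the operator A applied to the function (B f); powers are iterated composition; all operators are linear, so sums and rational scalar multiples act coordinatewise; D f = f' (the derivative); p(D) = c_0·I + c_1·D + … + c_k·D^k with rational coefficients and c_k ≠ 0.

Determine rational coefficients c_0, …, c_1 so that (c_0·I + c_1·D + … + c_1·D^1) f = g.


c_0 = 1/2, c_1 = -2

D^0 f = -(3/4)x^2 - 1
D^1 f = -(3/2)x
matching coefficients of g against c_0 f + c_1 Df + … from the top degree down determines the c_i
solution: c_0 = 1/2, c_1 = -2


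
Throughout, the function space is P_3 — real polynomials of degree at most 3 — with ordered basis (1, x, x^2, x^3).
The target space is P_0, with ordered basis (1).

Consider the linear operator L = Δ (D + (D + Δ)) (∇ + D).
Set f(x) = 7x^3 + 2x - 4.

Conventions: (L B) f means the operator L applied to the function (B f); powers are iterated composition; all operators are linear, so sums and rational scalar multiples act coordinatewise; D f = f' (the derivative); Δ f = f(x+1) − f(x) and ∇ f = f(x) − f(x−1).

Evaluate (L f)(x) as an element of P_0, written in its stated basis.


∇ f = 21x^2 - 21x + 9
D f = 21x^2 + 2
(∇ + D) f = 42x^2 - 21x + 11
D (∇ + D) f = 84x - 21
D (∇ + D) f = 84x - 21
Δ (∇ + D) f = 84x + 21
(D + Δ) (∇ + D) f = 168x
(D + (D + Δ)) (∇ + D) f = 252x - 21
Δ (D + (D + Δ)) (∇ + D) f = 252

the result is g(x) = 252


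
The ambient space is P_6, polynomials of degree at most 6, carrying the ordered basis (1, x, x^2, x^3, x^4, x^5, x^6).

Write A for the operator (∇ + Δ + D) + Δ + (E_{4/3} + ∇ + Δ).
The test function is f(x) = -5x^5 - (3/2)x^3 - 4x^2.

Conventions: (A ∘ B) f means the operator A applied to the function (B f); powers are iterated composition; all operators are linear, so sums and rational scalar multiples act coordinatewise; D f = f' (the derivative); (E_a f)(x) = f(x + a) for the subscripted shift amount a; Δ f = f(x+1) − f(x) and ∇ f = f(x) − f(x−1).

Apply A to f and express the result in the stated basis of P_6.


∇ f = -25x^4 + 50x^3 - (109/2)x^2 + (43/2)x - 5/2
Δ f = -25x^4 - 50x^3 - (109/2)x^2 - (75/2)x - 21/2
D f = -25x^4 - (9/2)x^2 - 8x
(∇ + Δ + D) f = -75x^4 - (227/2)x^2 - 24x - 13
Δ f = -25x^4 - 50x^3 - (109/2)x^2 - (75/2)x - 21/2
E_{4/3} f = -5x^5 - (100/3)x^4 - (1627/18)x^3 - (3470/27)x^2 - (7912/81)x - 7712/243
∇ f = -25x^4 + 50x^3 - (109/2)x^2 + (43/2)x - 5/2
Δ f = -25x^4 - 50x^3 - (109/2)x^2 - (75/2)x - 21/2
(E_{4/3} + ∇ + Δ) f = -5x^5 - (250/3)x^4 - (1627/18)x^3 - (6413/27)x^2 - (9208/81)x - 10871/243
((∇ + Δ + D) + Δ + (E_{4/3} + ∇ + Δ)) f = -5x^5 - (550/3)x^4 - (2527/18)x^3 - (10949/27)x^2 - (28379/162)x - 33163/486

the result is g(x) = -5x^5 - (550/3)x^4 - (2527/18)x^3 - (10949/27)x^2 - (28379/162)x - 33163/486


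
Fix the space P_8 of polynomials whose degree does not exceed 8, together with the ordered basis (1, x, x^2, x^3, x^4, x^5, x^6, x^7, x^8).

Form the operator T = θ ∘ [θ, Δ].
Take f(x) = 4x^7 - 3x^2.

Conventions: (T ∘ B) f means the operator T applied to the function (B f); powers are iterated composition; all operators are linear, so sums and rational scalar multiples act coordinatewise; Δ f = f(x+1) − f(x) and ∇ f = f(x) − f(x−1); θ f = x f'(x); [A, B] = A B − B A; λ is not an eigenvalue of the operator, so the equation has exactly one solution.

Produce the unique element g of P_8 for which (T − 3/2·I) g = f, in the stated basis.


write g with unknown coordinates in the stated basis and equate coefficients in (T − 3/2·I) g = f
solving from the highest basis element down gives g = -(8/3)x^7 + (224/3)x^6 - 1120x^5 + (29120/3)x^4 - (123200/3)x^3 + 48162x^2 + 35912x
check: T g = 112x^6 - 1680x^5 + 14560x^4 - 61600x^3 + 72240x^2 + 53868x
so T g − 3/2·g = 4x^7 - 3x^2 = f ✓

the result is g(x) = -(8/3)x^7 + (224/3)x^6 - 1120x^5 + (29120/3)x^4 - (123200/3)x^3 + 48162x^2 + 35912x


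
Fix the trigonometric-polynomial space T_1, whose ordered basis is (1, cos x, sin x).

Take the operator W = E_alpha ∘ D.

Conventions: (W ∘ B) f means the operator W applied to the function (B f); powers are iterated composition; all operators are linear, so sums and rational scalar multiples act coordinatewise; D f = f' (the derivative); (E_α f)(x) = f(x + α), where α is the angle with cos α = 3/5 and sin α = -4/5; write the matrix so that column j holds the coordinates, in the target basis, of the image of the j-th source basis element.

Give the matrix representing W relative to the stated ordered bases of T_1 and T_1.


the matrix is [[0, 0, 0]; [0, 4/5, 3/5]; [0, -3/5, 4/5]] (rows listed top to bottom)

image of 1: 0
image of cos x: (4/5)cos x - (3/5)sin x
image of sin x: (3/5)cos x + (4/5)sin x
each image's coordinates form column j of the matrix
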